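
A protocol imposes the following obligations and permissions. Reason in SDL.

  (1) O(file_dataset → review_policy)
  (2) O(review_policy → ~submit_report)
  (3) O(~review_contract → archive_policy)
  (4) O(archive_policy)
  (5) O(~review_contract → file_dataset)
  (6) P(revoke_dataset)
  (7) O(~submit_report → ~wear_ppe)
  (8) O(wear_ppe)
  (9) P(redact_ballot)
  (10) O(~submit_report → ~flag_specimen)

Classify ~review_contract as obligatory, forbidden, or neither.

From premise 8 we have O(wear_ppe).
Premise 7 is O(~submit_report → ~wear_ppe); contrapositively O(wear_ppe → submit_report). Since O(wear_ppe) holds, K gives O(submit_report).
Premise 2, O(review_policy → ~submit_report), contraposes to O(submit_report → ~review_policy); with O(submit_report) we get O(~review_policy).
Premise 1, O(file_dataset → review_policy), contraposes to O(~review_policy → ~file_dataset); with O(~review_policy) we get O(~file_dataset).
Premise 5 is O(~review_contract → file_dataset); contrapositively O(~file_dataset → review_contract). Since O(~file_dataset) holds, K gives O(review_contract).
Premises 3, 4, 6, 9, 10 do not contribute to this derivation.
Thus O(review_contract), which is F(~review_contract): ~review_contract is forbidden.

Forbidden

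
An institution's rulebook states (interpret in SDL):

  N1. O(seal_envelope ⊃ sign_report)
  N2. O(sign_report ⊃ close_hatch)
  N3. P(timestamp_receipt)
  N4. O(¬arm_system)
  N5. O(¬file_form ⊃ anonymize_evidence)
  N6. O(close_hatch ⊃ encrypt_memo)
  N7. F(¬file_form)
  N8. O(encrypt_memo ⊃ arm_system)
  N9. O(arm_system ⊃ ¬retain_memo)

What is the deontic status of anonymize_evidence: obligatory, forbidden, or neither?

Premise 5 is O(¬file_form ⊃ anonymize_evidence), but O(¬file_form) is not derivable from the premises, so it does not yield O(anonymize_evidence).
No premise or chain of K-axiom applications forces O(anonymize_evidence), and none forces O(¬anonymize_evidence). So anonymize_evidence is neither obligatory nor forbidden under these norms.

Neither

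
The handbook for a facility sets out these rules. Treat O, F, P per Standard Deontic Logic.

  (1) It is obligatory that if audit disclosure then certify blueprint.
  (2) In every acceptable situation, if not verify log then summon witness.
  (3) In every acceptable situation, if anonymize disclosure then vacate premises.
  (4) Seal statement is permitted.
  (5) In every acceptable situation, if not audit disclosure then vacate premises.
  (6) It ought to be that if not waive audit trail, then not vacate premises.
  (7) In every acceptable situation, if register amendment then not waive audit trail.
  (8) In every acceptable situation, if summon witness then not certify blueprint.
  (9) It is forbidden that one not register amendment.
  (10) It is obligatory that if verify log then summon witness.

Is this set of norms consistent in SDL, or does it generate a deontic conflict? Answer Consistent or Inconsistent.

Inconsistent

Premises 10 and 2 are O(verify_log → summon_witness) and O(¬verify_log → summon_witness); every ideal world satisfies verify_log or ¬verify_log, so in either case summon_witness holds — hence O(summon_witness).
Premise 8 is O(summon_witness → ¬certify_blueprint); since O(summon_witness), deontic closure gives O(¬certify_blueprint).
The contrapositive of premise 1 (O(audit_disclosure → certify_blueprint)) is O(¬certify_blueprint → ¬audit_disclosure), and O(¬certify_blueprint) is already established, so O(¬audit_disclosure).
With premise 5, O(¬audit_disclosure → vacate_premises), the K-axiom yields O(vacate_premises).
Premise 6, O(¬waive_audit_trail → ¬vacate_premises), contraposes to O(vacate_premises → waive_audit_trail); with O(vacate_premises) we get O(waive_audit_trail).
Premise 7, O(register_amendment → ¬waive_audit_trail), contraposes to O(waive_audit_trail → ¬register_amendment); with O(waive_audit_trail) we get O(¬register_amendment).
Yet premise 9 is F(¬register_amendment), i.e. O(register_amendment).
We now have both O(¬register_amendment) and O(register_amendment) — register_amendment is simultaneously obligatory and forbidden, violating the D-axiom.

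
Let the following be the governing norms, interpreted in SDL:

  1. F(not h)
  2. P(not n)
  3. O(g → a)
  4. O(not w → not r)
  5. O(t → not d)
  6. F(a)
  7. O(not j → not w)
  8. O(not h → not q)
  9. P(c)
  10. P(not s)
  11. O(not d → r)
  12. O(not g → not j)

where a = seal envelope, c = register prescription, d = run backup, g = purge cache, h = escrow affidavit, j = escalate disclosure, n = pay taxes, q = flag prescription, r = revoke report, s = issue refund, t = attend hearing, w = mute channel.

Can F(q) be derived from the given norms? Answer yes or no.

No

Premise 8 is O(not h → not q), but O(not h) is not derivable from the premises, so it does not yield O(not q).
No other premise forces O(not q). An ideal world satisfying every premise can still have q true, so F(q) is not derivable.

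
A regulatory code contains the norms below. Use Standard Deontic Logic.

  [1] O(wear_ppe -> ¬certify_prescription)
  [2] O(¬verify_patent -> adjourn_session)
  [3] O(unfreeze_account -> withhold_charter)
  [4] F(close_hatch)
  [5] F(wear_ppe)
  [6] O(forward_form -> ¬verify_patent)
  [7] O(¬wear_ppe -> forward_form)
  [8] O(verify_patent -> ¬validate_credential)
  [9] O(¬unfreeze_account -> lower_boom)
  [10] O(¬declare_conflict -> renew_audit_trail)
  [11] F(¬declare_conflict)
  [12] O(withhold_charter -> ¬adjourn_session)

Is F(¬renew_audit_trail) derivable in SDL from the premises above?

No

Premise 10 is O(¬declare_conflict -> renew_audit_trail), but O(¬declare_conflict) is not derivable from the premises, so it does not yield O(renew_audit_trail).
No other premise forces O(renew_audit_trail). An ideal world satisfying every premise can still have ¬renew_audit_trail true, so F(¬renew_audit_trail) is not derivable.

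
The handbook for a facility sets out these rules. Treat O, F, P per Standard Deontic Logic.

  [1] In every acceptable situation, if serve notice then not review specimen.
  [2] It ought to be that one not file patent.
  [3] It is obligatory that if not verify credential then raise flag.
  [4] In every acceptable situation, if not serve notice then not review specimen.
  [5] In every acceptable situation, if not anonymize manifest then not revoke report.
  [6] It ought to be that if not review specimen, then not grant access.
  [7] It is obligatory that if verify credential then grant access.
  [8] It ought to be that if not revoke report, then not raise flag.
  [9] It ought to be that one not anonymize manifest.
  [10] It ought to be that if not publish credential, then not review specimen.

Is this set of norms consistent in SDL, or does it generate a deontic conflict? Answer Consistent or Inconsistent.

Inconsistent

By case analysis on serve_notice: premise 1 gives O(serve_notice → ¬review_specimen) and premise 4 gives O(¬serve_notice → ¬review_specimen), so O(¬review_specimen) either way.
With premise 6, O(¬review_specimen → ¬grant_access), the K-axiom yields O(¬grant_access).
Premise 7 is O(verify_credential → grant_access); contrapositively O(¬grant_access → ¬verify_credential). Since O(¬grant_access) holds, K gives O(¬verify_credential).
From O(¬verify_credential) and premise 3, O(¬verify_credential → raise_flag), we obtain O(raise_flag).
The contrapositive of premise 8 (O(¬revoke_report → ¬raise_flag)) is O(raise_flag → revoke_report), and O(raise_flag) is already established, so O(revoke_report).
Premise 5 is O(¬anonymize_manifest → ¬revoke_report); contrapositively O(revoke_report → anonymize_manifest). Since O(revoke_report) holds, K gives O(anonymize_manifest).
But premise 9 directly asserts O(¬anonymize_manifest).
We now have both O(anonymize_manifest) and O(¬anonymize_manifest) — anonymize_manifest is simultaneously obligatory and forbidden, violating the D-axiom.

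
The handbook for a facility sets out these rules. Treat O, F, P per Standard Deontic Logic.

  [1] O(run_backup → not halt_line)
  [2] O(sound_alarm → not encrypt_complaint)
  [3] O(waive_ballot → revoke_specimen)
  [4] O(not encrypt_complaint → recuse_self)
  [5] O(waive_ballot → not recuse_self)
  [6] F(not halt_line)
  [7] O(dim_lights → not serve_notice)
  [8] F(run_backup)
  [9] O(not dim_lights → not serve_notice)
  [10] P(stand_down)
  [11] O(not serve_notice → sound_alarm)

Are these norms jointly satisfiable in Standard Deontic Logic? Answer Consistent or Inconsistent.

Premise 1 is O(run_backup → not halt_line), but O(run_backup) is not derivable from the premises, so it does not yield O(not halt_line).
So O(not halt_line) is not derivable, and the apparent clash with O(halt_line) does not arise.
A world satisfying every obligation exists (e.g. dim_lights=false, encrypt_complaint=false, halt_line=true, recuse_self=true, revoke_specimen=false, run_backup=false, serve_notice=false, sound_alarm=true, stand_down=false, waive_ballot=false); no atom is both obligatory and forbidden, so the set is consistent.

Consistent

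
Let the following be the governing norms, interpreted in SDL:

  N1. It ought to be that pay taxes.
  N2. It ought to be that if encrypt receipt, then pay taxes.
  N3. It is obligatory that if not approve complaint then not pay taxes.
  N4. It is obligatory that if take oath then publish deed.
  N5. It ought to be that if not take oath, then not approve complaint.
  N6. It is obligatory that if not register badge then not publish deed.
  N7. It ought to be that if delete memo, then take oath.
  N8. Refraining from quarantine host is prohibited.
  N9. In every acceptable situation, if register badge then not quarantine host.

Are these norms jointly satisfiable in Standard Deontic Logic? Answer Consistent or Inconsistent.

Premise 1 states O(pay_taxes) outright.
The contrapositive of premise 3 (O(¬approve_complaint → ¬pay_taxes)) is O(pay_taxes → approve_complaint), and O(pay_taxes) is already established, so O(approve_complaint).
Premise 5, O(¬take_oath → ¬approve_complaint), contraposes to O(approve_complaint → take_oath); with O(approve_complaint) we get O(take_oath).
Premise 4 is O(take_oath → publish_deed); since O(take_oath), deontic closure gives O(publish_deed).
The contrapositive of premise 6 (O(¬register_badge → ¬publish_deed)) is O(publish_deed → register_badge), and O(publish_deed) is already established, so O(register_badge).
From O(register_badge) and premise 9, O(register_badge → ¬quarantine_host), we obtain O(¬quarantine_host).
But premise 8, F(¬quarantine_host), means O(quarantine_host).
We now have both O(¬quarantine_host) and O(quarantine_host) — quarantine_host is simultaneously obligatory and forbidden, violating the D-axiom.

Inconsistent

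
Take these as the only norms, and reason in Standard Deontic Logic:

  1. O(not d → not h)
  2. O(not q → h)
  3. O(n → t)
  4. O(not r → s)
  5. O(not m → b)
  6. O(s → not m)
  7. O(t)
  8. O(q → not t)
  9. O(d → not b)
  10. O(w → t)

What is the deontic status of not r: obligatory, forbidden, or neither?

Premise 7 gives O(t).
The contrapositive of premise 8 (O(q → not t)) is O(t → not q), and O(t) is already established, so O(not q).
With premise 2, O(not q → h), the K-axiom yields O(h).
The contrapositive of premise 1 (O(not d → not h)) is O(h → d), and O(h) is already established, so O(d).
With premise 9, O(d → not b), the K-axiom yields O(not b).
The contrapositive of premise 5 (O(not m → b)) is O(not b → m), and O(not b) is already established, so O(m).
The contrapositive of premise 6 (O(s → not m)) is O(m → not s), and O(m) is already established, so O(not s).
Premise 4 is O(not r → s); contrapositively O(not s → r). Since O(not s) holds, K gives O(r).
Premises 3, 10 do not contribute to this derivation.
Thus O(r), which is F(not r): not r is forbidden.

Forbidden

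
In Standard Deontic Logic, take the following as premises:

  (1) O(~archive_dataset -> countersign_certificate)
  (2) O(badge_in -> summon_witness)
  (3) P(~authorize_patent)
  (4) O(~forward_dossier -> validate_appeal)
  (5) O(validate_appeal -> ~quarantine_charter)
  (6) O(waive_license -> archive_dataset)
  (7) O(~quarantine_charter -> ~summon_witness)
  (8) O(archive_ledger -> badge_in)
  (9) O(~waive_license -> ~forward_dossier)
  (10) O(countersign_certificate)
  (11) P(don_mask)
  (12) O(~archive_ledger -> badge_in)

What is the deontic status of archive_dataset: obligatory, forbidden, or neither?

Obligatory

By case analysis on ~archive_ledger: premise 12 gives O(~archive_ledger -> badge_in) and premise 8 gives O(archive_ledger -> badge_in), so O(badge_in) either way.
With premise 2, O(badge_in -> summon_witness), the K-axiom yields O(summon_witness).
Premise 7 is O(~quarantine_charter -> ~summon_witness); contrapositively O(summon_witness -> quarantine_charter). Since O(summon_witness) holds, K gives O(quarantine_charter).
Premise 5 is O(validate_appeal -> ~quarantine_charter); contrapositively O(quarantine_charter -> ~validate_appeal). Since O(quarantine_charter) holds, K gives O(~validate_appeal).
Premise 4, O(~forward_dossier -> validate_appeal), contraposes to O(~validate_appeal -> forward_dossier); with O(~validate_appeal) we get O(forward_dossier).
The contrapositive of premise 9 (O(~waive_license -> ~forward_dossier)) is O(forward_dossier -> waive_license), and O(forward_dossier) is already established, so O(waive_license).
Applying K to premise 6 (O(waive_license -> archive_dataset)) and O(waive_license) yields O(archive_dataset).
Premises 1, 3, 10, 11 do not contribute to this derivation.
Hence archive_dataset is obligatory.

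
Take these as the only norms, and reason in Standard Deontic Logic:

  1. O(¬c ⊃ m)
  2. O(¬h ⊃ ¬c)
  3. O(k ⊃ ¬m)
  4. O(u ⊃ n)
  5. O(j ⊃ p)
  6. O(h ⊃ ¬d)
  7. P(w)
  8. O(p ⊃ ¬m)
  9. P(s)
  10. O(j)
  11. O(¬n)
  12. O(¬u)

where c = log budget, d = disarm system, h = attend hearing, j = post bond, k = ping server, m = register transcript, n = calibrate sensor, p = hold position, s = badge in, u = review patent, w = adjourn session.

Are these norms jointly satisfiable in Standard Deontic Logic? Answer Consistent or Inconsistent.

Premise 4 is O(u ⊃ n), but O(u) is not derivable from the premises, so it does not yield O(n).
So O(n) is not derivable, and the apparent clash with O(¬n) does not arise.
A world satisfying every obligation exists (e.g. c=true, d=false, h=true, j=true, k=false, m=false, n=false, p=true, s=false, u=false, w=false); no atom is both obligatory and forbidden, so the set is consistent.

Consistent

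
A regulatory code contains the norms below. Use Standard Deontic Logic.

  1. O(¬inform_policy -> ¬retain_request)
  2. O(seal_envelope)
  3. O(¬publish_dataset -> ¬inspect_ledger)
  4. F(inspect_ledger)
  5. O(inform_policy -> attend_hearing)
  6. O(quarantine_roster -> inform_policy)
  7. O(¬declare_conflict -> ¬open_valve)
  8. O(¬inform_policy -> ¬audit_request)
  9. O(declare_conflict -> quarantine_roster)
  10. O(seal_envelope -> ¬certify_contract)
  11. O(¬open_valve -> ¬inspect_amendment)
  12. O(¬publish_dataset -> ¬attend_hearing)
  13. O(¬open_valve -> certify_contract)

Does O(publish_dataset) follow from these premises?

Yes

From premise 2 we have O(seal_envelope).
Applying K to premise 10 (O(seal_envelope -> ¬certify_contract)) and O(seal_envelope) yields O(¬certify_contract).
The contrapositive of premise 13 (O(¬open_valve -> certify_contract)) is O(¬certify_contract -> open_valve), and O(¬certify_contract) is already established, so O(open_valve).
The contrapositive of premise 7 (O(¬declare_conflict -> ¬open_valve)) is O(open_valve -> declare_conflict), and O(open_valve) is already established, so O(declare_conflict).
Applying K to premise 9 (O(declare_conflict -> quarantine_roster)) and O(declare_conflict) yields O(quarantine_roster).
Applying K to premise 6 (O(quarantine_roster -> inform_policy)) and O(quarantine_roster) yields O(inform_policy).
With premise 5, O(inform_policy -> attend_hearing), the K-axiom yields O(attend_hearing).
Premise 12 is O(¬publish_dataset -> ¬attend_hearing); contrapositively O(attend_hearing -> publish_dataset). Since O(attend_hearing) holds, K gives O(publish_dataset).
Premises 1, 3, 4, 8, 11 do not contribute to this derivation.
So O(publish_dataset) follows.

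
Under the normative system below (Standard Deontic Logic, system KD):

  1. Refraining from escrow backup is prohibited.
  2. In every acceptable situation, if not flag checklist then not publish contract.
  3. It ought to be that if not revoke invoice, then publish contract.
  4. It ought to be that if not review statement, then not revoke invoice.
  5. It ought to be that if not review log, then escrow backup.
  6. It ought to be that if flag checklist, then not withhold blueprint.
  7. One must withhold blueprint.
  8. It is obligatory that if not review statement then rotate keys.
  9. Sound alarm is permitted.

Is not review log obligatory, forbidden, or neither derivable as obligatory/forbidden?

Neither

Premise 5 is O(¬review_log → escrow_backup); even if O(escrow_backup) held, inferring O(¬review_log) would be affirming the consequent — invalid.
No premise or chain of K-axiom applications forces O(¬review_log), and none forces O(review_log). So ¬review_log is neither obligatory nor forbidden under these norms.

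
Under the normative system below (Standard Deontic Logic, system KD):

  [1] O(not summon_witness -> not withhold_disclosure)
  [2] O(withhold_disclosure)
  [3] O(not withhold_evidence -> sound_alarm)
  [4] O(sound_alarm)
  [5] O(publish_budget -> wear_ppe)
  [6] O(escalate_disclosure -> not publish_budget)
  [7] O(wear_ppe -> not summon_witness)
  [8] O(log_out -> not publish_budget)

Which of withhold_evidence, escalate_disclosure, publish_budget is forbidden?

publish_budget

Premise 2 states O(withhold_disclosure) outright.
The contrapositive of premise 1 (O(not summon_witness -> not withhold_disclosure)) is O(withhold_disclosure -> summon_witness), and O(withhold_disclosure) is already established, so O(summon_witness).
Premise 7 is O(wear_ppe -> not summon_witness); contrapositively O(summon_witness -> not wear_ppe). Since O(summon_witness) holds, K gives O(not wear_ppe).
The contrapositive of premise 5 (O(publish_budget -> wear_ppe)) is O(not wear_ppe -> not publish_budget), and O(not wear_ppe) is already established, so O(not publish_budget).
So O(not publish_budget) holds, i.e. publish_budget is forbidden. None of the other listed options is forbidden under the premises.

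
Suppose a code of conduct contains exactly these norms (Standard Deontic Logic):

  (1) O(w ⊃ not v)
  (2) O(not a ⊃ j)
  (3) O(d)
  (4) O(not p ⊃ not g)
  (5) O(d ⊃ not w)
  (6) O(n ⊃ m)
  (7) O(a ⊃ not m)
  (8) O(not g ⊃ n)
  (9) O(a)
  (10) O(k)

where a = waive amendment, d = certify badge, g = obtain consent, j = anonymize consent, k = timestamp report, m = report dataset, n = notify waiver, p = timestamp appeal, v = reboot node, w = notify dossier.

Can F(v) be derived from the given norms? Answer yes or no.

Premise 1 is O(w ⊃ not v), but O(w) is not derivable from the premises, so it does not yield O(not v).
No other premise forces O(not v). An ideal world satisfying every premise can still have v true, so F(v) is not derivable.

No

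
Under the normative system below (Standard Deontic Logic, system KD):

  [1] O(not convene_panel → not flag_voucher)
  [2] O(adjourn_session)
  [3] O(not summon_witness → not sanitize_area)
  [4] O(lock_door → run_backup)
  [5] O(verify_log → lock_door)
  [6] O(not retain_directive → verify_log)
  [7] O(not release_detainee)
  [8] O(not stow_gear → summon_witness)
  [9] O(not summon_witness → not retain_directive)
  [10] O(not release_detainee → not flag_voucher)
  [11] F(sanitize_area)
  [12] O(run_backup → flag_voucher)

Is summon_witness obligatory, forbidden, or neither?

Obligatory

Premise 7 states O(not release_detainee) outright.
With premise 10, O(not release_detainee → not flag_voucher), the K-axiom yields O(not flag_voucher).
Premise 12, O(run_backup → flag_voucher), contraposes to O(not flag_voucher → not run_backup); with O(not flag_voucher) we get O(not run_backup).
Premise 4, O(lock_door → run_backup), contraposes to O(not run_backup → not lock_door); with O(not run_backup) we get O(not lock_door).
Premise 5 is O(verify_log → lock_door); contrapositively O(not lock_door → not verify_log). Since O(not lock_door) holds, K gives O(not verify_log).
Premise 6, O(not retain_directive → verify_log), contraposes to O(not verify_log → retain_directive); with O(not verify_log) we get O(retain_directive).
The contrapositive of premise 9 (O(not summon_witness → not retain_directive)) is O(retain_directive → summon_witness), and O(retain_directive) is already established, so O(summon_witness).
Premises 1, 2, 3, 8, 11 do not contribute to this derivation.
Hence summon_witness is obligatory.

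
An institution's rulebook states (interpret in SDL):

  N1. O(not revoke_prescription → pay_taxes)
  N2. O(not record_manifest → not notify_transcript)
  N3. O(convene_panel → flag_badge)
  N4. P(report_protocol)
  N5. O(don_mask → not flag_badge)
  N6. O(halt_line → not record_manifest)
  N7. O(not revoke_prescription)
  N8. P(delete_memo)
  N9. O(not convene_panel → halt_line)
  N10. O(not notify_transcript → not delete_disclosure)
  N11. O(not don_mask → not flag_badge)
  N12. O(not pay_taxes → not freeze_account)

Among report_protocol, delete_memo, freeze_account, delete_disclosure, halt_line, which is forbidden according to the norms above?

delete_disclosure

By case analysis on don_mask: premise 5 gives O(don_mask → not flag_badge) and premise 11 gives O(not don_mask → not flag_badge), so O(not flag_badge) either way.
Premise 3, O(convene_panel → flag_badge), contraposes to O(not flag_badge → not convene_panel); with O(not flag_badge) we get O(not convene_panel).
Applying K to premise 9 (O(not convene_panel → halt_line)) and O(not convene_panel) yields O(halt_line).
Premise 6 is O(halt_line → not record_manifest); since O(halt_line), deontic closure gives O(not record_manifest).
From O(not record_manifest) and premise 2, O(not record_manifest → not notify_transcript), we obtain O(not notify_transcript).
From O(not notify_transcript) and premise 10, O(not notify_transcript → not delete_disclosure), we obtain O(not delete_disclosure).
So O(not delete_disclosure) holds, i.e. delete_disclosure is forbidden. None of the other listed options is forbidden under the premises.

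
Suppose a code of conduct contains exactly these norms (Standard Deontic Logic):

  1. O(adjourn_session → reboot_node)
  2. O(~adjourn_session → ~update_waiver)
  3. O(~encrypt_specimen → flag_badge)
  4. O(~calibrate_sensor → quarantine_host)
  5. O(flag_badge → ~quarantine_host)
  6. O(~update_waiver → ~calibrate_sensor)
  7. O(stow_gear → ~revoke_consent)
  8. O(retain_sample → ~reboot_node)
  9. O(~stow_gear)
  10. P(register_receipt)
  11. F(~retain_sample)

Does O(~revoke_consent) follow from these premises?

Premise 7 is O(stow_gear → ~revoke_consent), but O(stow_gear) is not derivable from the premises, so it does not yield O(~revoke_consent).
No other premise forces O(~revoke_consent). An ideal world satisfying every premise can still have ~revoke_consent false, so O(~revoke_consent) is not derivable.

No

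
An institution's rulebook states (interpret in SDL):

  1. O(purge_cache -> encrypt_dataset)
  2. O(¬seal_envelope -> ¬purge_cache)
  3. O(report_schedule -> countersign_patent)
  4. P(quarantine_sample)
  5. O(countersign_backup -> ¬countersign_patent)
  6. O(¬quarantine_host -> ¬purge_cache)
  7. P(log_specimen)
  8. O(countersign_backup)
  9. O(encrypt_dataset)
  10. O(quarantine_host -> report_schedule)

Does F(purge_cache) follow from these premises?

Premise 8 states O(countersign_backup) outright.
From O(countersign_backup) and premise 5, O(countersign_backup -> ¬countersign_patent), we obtain O(¬countersign_patent).
The contrapositive of premise 3 (O(report_schedule -> countersign_patent)) is O(¬countersign_patent -> ¬report_schedule), and O(¬countersign_patent) is already established, so O(¬report_schedule).
Premise 10 is O(quarantine_host -> report_schedule); contrapositively O(¬report_schedule -> ¬quarantine_host). Since O(¬report_schedule) holds, K gives O(¬quarantine_host).
Applying K to premise 6 (O(¬quarantine_host -> ¬purge_cache)) and O(¬quarantine_host) yields O(¬purge_cache).
Premises 1, 2, 4, 7, 9 do not contribute to this derivation.
So O(¬purge_cache) holds, i.e. F(purge_cache). The claim follows.

Yes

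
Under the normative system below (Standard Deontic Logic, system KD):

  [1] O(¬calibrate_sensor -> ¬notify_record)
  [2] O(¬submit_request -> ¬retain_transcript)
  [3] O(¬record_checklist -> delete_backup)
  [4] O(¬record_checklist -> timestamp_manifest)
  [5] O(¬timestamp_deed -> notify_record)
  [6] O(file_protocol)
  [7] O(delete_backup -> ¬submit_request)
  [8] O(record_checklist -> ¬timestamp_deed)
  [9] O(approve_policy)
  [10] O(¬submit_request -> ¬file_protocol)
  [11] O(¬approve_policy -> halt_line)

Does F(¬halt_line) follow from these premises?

No

Premise 11 is O(¬approve_policy -> halt_line), but O(¬approve_policy) is not derivable from the premises, so it does not yield O(halt_line).
No other premise forces O(halt_line). An ideal world satisfying every premise can still have ¬halt_line true, so F(¬halt_line) is not derivable.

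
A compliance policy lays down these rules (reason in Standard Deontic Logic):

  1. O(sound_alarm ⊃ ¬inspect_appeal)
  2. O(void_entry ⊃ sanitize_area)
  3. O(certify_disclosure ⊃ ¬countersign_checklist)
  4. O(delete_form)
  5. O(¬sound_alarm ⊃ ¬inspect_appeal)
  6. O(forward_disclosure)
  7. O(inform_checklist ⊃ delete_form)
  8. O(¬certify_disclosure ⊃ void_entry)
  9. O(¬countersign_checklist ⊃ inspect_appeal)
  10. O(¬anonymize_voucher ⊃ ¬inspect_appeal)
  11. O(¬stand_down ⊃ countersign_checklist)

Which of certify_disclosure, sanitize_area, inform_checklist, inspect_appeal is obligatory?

sanitize_area

By case analysis on ¬sound_alarm: premise 5 gives O(¬sound_alarm ⊃ ¬inspect_appeal) and premise 1 gives O(sound_alarm ⊃ ¬inspect_appeal), so O(¬inspect_appeal) either way.
Premise 9 is O(¬countersign_checklist ⊃ inspect_appeal); contrapositively O(¬inspect_appeal ⊃ countersign_checklist). Since O(¬inspect_appeal) holds, K gives O(countersign_checklist).
Premise 3, O(certify_disclosure ⊃ ¬countersign_checklist), contraposes to O(countersign_checklist ⊃ ¬certify_disclosure); with O(countersign_checklist) we get O(¬certify_disclosure).
With premise 8, O(¬certify_disclosure ⊃ void_entry), the K-axiom yields O(void_entry).
From O(void_entry) and premise 2, O(void_entry ⊃ sanitize_area), we obtain O(sanitize_area).
So O(sanitize_area) holds — sanitize_area is obligatory. None of the other listed options is made obligatory by any chain of premises.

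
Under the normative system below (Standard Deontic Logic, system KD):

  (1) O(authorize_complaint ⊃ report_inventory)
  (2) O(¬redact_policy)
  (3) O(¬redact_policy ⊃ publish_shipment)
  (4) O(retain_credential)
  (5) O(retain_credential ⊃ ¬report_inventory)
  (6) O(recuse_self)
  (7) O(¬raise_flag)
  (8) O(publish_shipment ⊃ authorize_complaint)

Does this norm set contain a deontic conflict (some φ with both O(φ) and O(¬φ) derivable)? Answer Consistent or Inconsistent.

From premise 4 we have O(retain_credential).
From O(retain_credential) and premise 5, O(retain_credential ⊃ ¬report_inventory), we obtain O(¬report_inventory).
Premise 1, O(authorize_complaint ⊃ report_inventory), contraposes to O(¬report_inventory ⊃ ¬authorize_complaint); with O(¬report_inventory) we get O(¬authorize_complaint).
Premise 8 is O(publish_shipment ⊃ authorize_complaint); contrapositively O(¬authorize_complaint ⊃ ¬publish_shipment). Since O(¬authorize_complaint) holds, K gives O(¬publish_shipment).
Premise 3, O(¬redact_policy ⊃ publish_shipment), contraposes to O(¬publish_shipment ⊃ redact_policy); with O(¬publish_shipment) we get O(redact_policy).
But premise 2 directly asserts O(¬redact_policy).
We now have both O(redact_policy) and O(¬redact_policy) — redact_policy is simultaneously obligatory and forbidden, violating the D-axiom.

Inconsistent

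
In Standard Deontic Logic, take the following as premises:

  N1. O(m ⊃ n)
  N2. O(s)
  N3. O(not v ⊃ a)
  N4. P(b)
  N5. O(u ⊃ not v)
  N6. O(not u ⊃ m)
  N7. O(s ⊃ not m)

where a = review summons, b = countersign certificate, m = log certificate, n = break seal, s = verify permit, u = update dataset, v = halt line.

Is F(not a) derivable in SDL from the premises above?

Premise 2 states O(s) outright.
Applying K to premise 7 (O(s ⊃ not m)) and O(s) yields O(not m).
Premise 6, O(not u ⊃ m), contraposes to O(not m ⊃ u); with O(not m) we get O(u).
With premise 5, O(u ⊃ not v), the K-axiom yields O(not v).
Premise 3 is O(not v ⊃ a); since O(not v), deontic closure gives O(a).
Premises 1, 4 do not contribute to this derivation.
So O(a) holds, i.e. F(not a). The claim follows.

Yes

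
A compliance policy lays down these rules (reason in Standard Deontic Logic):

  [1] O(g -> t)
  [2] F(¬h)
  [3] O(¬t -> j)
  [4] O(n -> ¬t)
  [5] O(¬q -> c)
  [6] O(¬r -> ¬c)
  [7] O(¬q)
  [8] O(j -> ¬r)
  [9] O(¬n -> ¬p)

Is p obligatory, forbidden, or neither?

Forbidden

From premise 7 we have O(¬q).
Applying K to premise 5 (O(¬q -> c)) and O(¬q) yields O(c).
Premise 6, O(¬r -> ¬c), contraposes to O(c -> r); with O(c) we get O(r).
Premise 8, O(j -> ¬r), contraposes to O(r -> ¬j); with O(r) we get O(¬j).
The contrapositive of premise 3 (O(¬t -> j)) is O(¬j -> t), and O(¬j) is already established, so O(t).
Premise 4, O(n -> ¬t), contraposes to O(t -> ¬n); with O(t) we get O(¬n).
Premise 9 is O(¬n -> ¬p); since O(¬n), deontic closure gives O(¬p).
Premises 1, 2 do not contribute to this derivation.
Thus O(¬p), which is F(p): p is forbidden.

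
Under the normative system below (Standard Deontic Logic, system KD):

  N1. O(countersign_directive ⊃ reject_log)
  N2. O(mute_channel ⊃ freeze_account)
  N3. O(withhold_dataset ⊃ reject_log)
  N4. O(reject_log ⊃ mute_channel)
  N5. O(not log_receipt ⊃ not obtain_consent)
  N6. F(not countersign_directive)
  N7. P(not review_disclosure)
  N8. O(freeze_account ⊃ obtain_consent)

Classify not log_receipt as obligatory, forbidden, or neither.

Forbidden

Premise 6 is F(not countersign_directive), i.e. O(countersign_directive).
Premise 1 is O(countersign_directive ⊃ reject_log); since O(countersign_directive), deontic closure gives O(reject_log).
From O(reject_log) and premise 4, O(reject_log ⊃ mute_channel), we obtain O(mute_channel).
Applying K to premise 2 (O(mute_channel ⊃ freeze_account)) and O(mute_channel) yields O(freeze_account).
Premise 8 is O(freeze_account ⊃ obtain_consent); since O(freeze_account), deontic closure gives O(obtain_consent).
The contrapositive of premise 5 (O(not log_receipt ⊃ not obtain_consent)) is O(obtain_consent ⊃ log_receipt), and O(obtain_consent) is already established, so O(log_receipt).
Premises 3, 7 do not contribute to this derivation.
Thus O(log_receipt), which is F(not log_receipt): not log_receipt is forbidden.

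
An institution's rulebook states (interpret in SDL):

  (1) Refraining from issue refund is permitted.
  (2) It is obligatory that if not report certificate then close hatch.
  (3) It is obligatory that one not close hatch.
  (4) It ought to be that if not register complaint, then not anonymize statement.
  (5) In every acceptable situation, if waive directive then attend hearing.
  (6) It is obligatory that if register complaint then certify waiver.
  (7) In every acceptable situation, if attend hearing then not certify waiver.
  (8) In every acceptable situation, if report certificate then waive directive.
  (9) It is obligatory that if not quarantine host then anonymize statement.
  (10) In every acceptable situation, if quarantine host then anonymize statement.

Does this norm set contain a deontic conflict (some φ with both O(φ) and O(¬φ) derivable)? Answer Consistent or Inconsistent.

Premises 9 and 10 cover both cases: O(¬quarantine_host → anonymize_statement) and O(quarantine_host → anonymize_statement). Since ¬quarantine_host ∨ quarantine_host is a tautology, O(anonymize_statement) follows.
Premise 4 is O(¬register_complaint → ¬anonymize_statement); contrapositively O(anonymize_statement → register_complaint). Since O(anonymize_statement) holds, K gives O(register_complaint).
Applying K to premise 6 (O(register_complaint → certify_waiver)) and O(register_complaint) yields O(certify_waiver).
The contrapositive of premise 7 (O(attend_hearing → ¬certify_waiver)) is O(certify_waiver → ¬attend_hearing), and O(certify_waiver) is already established, so O(¬attend_hearing).
Premise 5 is O(waive_directive → attend_hearing); contrapositively O(¬attend_hearing → ¬waive_directive). Since O(¬attend_hearing) holds, K gives O(¬waive_directive).
The contrapositive of premise 8 (O(report_certificate → waive_directive)) is O(¬waive_directive → ¬report_certificate), and O(¬waive_directive) is already established, so O(¬report_certificate).
From O(¬report_certificate) and premise 2, O(¬report_certificate → close_hatch), we obtain O(close_hatch).
However, premise 3 gives O(¬close_hatch).
We now have both O(close_hatch) and O(¬close_hatch) — close_hatch is simultaneously obligatory and forbidden, violating the D-axiom.

Inconsistent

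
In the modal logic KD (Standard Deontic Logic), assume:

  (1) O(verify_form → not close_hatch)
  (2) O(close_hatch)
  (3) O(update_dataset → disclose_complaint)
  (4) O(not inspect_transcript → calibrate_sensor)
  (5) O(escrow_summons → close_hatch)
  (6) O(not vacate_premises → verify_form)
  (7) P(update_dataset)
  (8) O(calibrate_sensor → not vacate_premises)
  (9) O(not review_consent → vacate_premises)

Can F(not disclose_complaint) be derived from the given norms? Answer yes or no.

Premise 3 is O(update_dataset → disclose_complaint), but O(update_dataset) is not derivable from the premises (the permission P(update_dataset) asserts only not O(not update_dataset), not O(update_dataset)), so it does not yield O(disclose_complaint).
No other premise forces O(disclose_complaint). An ideal world satisfying every premise can still have not disclose_complaint true, so F(not disclose_complaint) is not derivable.

No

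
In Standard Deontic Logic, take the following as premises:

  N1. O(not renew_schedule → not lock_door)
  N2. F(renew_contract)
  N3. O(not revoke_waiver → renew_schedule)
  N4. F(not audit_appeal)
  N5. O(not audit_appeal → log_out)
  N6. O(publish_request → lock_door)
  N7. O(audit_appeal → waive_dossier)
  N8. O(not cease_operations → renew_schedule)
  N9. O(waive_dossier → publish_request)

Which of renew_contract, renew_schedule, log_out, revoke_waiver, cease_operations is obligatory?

renew_schedule

F(not audit_appeal) at premise 4 means O(audit_appeal).
From O(audit_appeal) and premise 7, O(audit_appeal → waive_dossier), we obtain O(waive_dossier).
With premise 9, O(waive_dossier → publish_request), the K-axiom yields O(publish_request).
Applying K to premise 6 (O(publish_request → lock_door)) and O(publish_request) yields O(lock_door).
Premise 1 is O(not renew_schedule → not lock_door); contrapositively O(lock_door → renew_schedule). Since O(lock_door) holds, K gives O(renew_schedule).
So O(renew_schedule) holds — renew_schedule is obligatory. None of the other listed options is made obligatory by any chain of premises.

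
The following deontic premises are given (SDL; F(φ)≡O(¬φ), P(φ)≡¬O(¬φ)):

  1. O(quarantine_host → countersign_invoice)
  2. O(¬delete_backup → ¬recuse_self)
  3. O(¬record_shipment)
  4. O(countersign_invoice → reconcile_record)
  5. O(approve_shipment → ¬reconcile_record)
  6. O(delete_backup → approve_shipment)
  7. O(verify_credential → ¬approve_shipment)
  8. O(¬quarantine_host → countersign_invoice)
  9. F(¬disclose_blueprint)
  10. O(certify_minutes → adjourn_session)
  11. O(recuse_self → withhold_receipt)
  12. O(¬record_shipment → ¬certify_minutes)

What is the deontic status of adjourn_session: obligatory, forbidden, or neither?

Premise 10 is O(certify_minutes → adjourn_session), but O(certify_minutes) is not derivable from the premises, so it does not yield O(adjourn_session).
No premise or chain of K-axiom applications forces O(adjourn_session), and none forces O(¬adjourn_session). So adjourn_session is neither obligatory nor forbidden under these norms.

Neither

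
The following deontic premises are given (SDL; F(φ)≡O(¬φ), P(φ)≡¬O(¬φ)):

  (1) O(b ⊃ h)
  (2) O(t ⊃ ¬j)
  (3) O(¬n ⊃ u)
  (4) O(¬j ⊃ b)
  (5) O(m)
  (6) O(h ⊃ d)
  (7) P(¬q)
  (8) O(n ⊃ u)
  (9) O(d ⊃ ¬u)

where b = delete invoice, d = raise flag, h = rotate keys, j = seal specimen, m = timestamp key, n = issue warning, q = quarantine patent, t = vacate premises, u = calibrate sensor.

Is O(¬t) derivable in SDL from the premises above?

Premises 8 and 3 cover both cases: O(n ⊃ u) and O(¬n ⊃ u). Since n ∨ ¬n is a tautology, O(u) follows.
Premise 9 is O(d ⊃ ¬u); contrapositively O(u ⊃ ¬d). Since O(u) holds, K gives O(¬d).
The contrapositive of premise 6 (O(h ⊃ d)) is O(¬d ⊃ ¬h), and O(¬d) is already established, so O(¬h).
Premise 1, O(b ⊃ h), contraposes to O(¬h ⊃ ¬b); with O(¬h) we get O(¬b).
The contrapositive of premise 4 (O(¬j ⊃ b)) is O(¬b ⊃ j), and O(¬b) is already established, so O(j).
Premise 2, O(t ⊃ ¬j), contraposes to O(j ⊃ ¬t); with O(j) we get O(¬t).
Premises 5, 7 do not contribute to this derivation.
So O(¬t) follows.

Yes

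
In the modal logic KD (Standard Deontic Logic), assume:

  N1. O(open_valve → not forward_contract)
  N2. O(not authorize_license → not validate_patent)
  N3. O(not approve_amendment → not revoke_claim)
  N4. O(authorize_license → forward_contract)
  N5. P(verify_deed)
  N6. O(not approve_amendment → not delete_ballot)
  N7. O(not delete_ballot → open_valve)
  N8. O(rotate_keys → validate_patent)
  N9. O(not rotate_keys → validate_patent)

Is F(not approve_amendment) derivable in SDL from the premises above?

By case analysis on rotate_keys: premise 8 gives O(rotate_keys → validate_patent) and premise 9 gives O(not rotate_keys → validate_patent), so O(validate_patent) either way.
Premise 2, O(not authorize_license → not validate_patent), contraposes to O(validate_patent → authorize_license); with O(validate_patent) we get O(authorize_license).
Applying K to premise 4 (O(authorize_license → forward_contract)) and O(authorize_license) yields O(forward_contract).
Premise 1 is O(open_valve → not forward_contract); contrapositively O(forward_contract → not open_valve). Since O(forward_contract) holds, K gives O(not open_valve).
The contrapositive of premise 7 (O(not delete_ballot → open_valve)) is O(not open_valve → delete_ballot), and O(not open_valve) is already established, so O(delete_ballot).
The contrapositive of premise 6 (O(not approve_amendment → not delete_ballot)) is O(delete_ballot → approve_amendment), and O(delete_ballot) is already established, so O(approve_amendment).
Premises 3, 5 do not contribute to this derivation.
So O(approve_amendment) holds, i.e. F(not approve_amendment). The claim follows.

Yes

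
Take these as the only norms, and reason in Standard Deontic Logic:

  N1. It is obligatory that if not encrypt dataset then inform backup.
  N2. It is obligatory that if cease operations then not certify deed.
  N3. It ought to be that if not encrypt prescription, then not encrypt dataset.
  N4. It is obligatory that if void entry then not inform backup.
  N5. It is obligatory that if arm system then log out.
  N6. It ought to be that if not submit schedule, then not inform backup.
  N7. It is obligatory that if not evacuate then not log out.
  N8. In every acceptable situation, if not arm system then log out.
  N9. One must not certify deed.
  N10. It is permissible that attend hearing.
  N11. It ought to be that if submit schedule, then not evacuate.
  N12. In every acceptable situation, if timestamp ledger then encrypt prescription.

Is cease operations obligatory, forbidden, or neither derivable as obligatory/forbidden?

Neither

Premise 2 is O(cease_operations → ¬certify_deed); even if O(¬certify_deed) held, inferring O(cease_operations) would be affirming the consequent — invalid.
No premise or chain of K-axiom applications forces O(cease_operations), and none forces O(¬cease_operations). So cease_operations is neither obligatory nor forbidden under these norms.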